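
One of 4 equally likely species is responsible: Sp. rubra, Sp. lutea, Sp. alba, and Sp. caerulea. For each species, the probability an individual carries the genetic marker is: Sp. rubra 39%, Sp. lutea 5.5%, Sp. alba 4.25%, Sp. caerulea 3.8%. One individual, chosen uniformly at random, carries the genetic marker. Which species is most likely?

With a uniform prior (1/4 each), posterior ∝ likelihood:
  Sp. rubra: 0.39
  Sp. lutea: 0.055
  Sp. alba: 0.0425
  Sp. caerulea: 0.038
Sum = 0.5255.
Largest term belongs to Sp. rubra, so Sp. rubra is most probable.

Sp. rubra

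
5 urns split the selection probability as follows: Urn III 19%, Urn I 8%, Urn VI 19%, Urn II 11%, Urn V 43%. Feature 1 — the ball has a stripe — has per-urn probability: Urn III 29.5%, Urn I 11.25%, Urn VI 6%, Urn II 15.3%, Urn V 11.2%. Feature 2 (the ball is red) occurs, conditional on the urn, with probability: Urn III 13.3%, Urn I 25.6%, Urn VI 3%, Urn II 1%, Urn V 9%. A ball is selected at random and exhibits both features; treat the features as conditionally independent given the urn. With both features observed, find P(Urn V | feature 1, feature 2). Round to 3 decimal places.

By Bayes' rule, posterior ∝ prior × likelihood:
  Urn III: 0.19 × 0.295 × 0.133 = 0.00745465
  Urn I: 0.08 × 0.1125 × 0.256 = 0.002304
  Urn VI: 0.19 × 0.06 × 0.03 = 0.000342
  Urn II: 0.11 × 0.153 × 0.01 = 0.0001683
  Urn V: 0.43 × 0.112 × 0.09 = 0.0043344
Sum = 0.01460335.
P(Urn V | evidence) = 0.0043344 / 0.01460335 ≈ 0.297.

0.297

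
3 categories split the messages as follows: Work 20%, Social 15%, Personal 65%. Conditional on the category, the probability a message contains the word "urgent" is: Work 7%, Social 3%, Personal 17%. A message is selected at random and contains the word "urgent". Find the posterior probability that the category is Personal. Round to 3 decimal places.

Prior × likelihood for each hypothesis:
  Work: 0.2 × 0.07 = 0.014
  Social: 0.15 × 0.03 = 0.0045
  Personal: 0.65 × 0.17 = 0.1105
Sum = 0.129.
P(Personal | evidence) = 0.1105 / 0.129 ≈ 0.857.

0.857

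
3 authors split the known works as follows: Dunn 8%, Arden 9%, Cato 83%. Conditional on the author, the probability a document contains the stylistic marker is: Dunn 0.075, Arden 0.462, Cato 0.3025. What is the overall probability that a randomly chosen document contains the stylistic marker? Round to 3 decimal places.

0.299

Compute prior × likelihood for every hypothesis:
  Dunn: 0.08 × 0.075 = 0.006
  Arden: 0.09 × 0.462 = 0.04158
  Cato: 0.83 × 0.3025 = 0.251075
P(marker) = 0.006 + 0.04158 + 0.251075 = 0.298655 → 0.299.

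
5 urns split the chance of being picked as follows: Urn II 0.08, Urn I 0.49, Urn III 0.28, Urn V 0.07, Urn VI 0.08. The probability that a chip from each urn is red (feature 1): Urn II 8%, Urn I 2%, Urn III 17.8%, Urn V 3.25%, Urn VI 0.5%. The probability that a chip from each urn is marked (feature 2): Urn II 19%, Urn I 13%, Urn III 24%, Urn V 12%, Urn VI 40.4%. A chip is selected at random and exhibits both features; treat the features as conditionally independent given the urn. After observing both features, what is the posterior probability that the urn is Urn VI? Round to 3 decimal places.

Unnormalized posteriors (prior × likelihood):
  Urn II: 0.08 × 0.08 × 0.19 = 0.001216
  Urn I: 0.49 × 0.02 × 0.13 = 0.001274
  Urn III: 0.28 × 0.178 × 0.24 = 0.0119616
  Urn V: 0.07 × 0.0325 × 0.12 = 0.000273
  Urn VI: 0.08 × 0.005 × 0.404 = 0.0001616
Normalizing constant = 0.0148862.
P(Urn VI | evidence) = 0.0001616 / 0.0148862 ≈ 0.011.

0.011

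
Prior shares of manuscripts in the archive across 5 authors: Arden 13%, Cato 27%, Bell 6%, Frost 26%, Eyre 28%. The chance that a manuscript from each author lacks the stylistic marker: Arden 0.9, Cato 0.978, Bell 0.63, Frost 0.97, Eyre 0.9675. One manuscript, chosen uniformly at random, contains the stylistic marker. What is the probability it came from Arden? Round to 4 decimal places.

0.2240

Taking complements, P(marker | each) = Arden 0.1, Cato 0.022, Bell 0.37, Frost 0.03, Eyre 0.0325.
Unnormalized posteriors (prior × likelihood):
  Arden: 0.13 × 0.1 = 0.013
  Cato: 0.27 × 0.022 = 0.00594
  Bell: 0.06 × 0.37 = 0.0222
  Frost: 0.26 × 0.03 = 0.0078
  Eyre: 0.28 × 0.0325 = 0.0091
Normalizing constant = 0.05804.
P(Arden | evidence) = 0.013 / 0.05804 ≈ 0.2240.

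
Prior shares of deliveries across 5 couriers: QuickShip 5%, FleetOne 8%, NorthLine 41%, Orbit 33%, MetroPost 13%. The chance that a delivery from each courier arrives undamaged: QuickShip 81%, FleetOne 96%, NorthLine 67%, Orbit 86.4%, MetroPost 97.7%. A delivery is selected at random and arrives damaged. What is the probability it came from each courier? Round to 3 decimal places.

Taking complements, P(damaged | each) = QuickShip 0.19, FleetOne 0.04, NorthLine 0.33, Orbit 0.136, MetroPost 0.023.
Compute prior × likelihood for every hypothesis:
  QuickShip: 0.05 × 0.19 = 0.0095
  FleetOne: 0.08 × 0.04 = 0.0032
  NorthLine: 0.41 × 0.33 = 0.1353
  Orbit: 0.33 × 0.136 = 0.04488
  MetroPost: 0.13 × 0.023 = 0.00299
Normalizing constant = 0.19587.
P(QuickShip | damaged) = 0.0095/0.19587 ≈ 0.049
P(FleetOne | damaged) = 0.0032/0.19587 ≈ 0.016
P(NorthLine | damaged) = 0.1353/0.19587 ≈ 0.691
P(Orbit | damaged) = 0.04488/0.19587 ≈ 0.229
P(MetroPost | damaged) = 0.00299/0.19587 ≈ 0.015
(Check: 0.049+0.016+0.691+0.229+0.015 = 1.000.)

QuickShip 0.049, FleetOne 0.016, NorthLine 0.691, Orbit 0.229, MetroPost 0.015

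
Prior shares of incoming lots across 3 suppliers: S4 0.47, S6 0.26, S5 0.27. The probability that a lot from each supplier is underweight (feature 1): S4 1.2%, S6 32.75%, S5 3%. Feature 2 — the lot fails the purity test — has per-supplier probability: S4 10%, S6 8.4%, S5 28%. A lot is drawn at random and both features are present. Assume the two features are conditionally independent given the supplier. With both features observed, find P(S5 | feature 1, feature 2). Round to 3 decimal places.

By Bayes' rule, posterior ∝ prior × likelihood:
  S4: 0.47 × 0.012 × 0.1 = 0.000564
  S6: 0.26 × 0.3275 × 0.084 = 0.0071526
  S5: 0.27 × 0.03 × 0.28 = 0.002268
Total = 0.0099846.
P(S5 | evidence) = 0.002268 / 0.0099846 ≈ 0.227.

0.227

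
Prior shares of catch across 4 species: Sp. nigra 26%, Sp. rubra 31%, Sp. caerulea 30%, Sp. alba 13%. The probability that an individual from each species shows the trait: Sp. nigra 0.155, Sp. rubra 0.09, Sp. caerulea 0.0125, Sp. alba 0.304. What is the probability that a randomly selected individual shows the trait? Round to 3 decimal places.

Unnormalized posteriors (prior × likelihood):
  Sp. nigra: 0.26 × 0.155 = 0.0403
  Sp. rubra: 0.31 × 0.09 = 0.0279
  Sp. caerulea: 0.3 × 0.0125 = 0.00375
  Sp. alba: 0.13 × 0.304 = 0.03952
P(trait) = 0.0403 + 0.0279 + 0.00375 + 0.03952 = 0.11147 → 0.111.

0.111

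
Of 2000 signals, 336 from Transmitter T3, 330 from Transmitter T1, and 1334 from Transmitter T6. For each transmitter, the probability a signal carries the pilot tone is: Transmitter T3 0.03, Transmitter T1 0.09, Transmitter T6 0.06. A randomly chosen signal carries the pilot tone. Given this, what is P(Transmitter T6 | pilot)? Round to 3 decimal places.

0.668

Unnormalized posteriors (prior × likelihood):
  Transmitter T3: 0.168 × 0.03 = 0.00504
  Transmitter T1: 0.165 × 0.09 = 0.01485
  Transmitter T6: 0.667 × 0.06 = 0.04002
Total = 0.05991.
P(Transmitter T6 | evidence) = 0.04002 / 0.05991 ≈ 0.668.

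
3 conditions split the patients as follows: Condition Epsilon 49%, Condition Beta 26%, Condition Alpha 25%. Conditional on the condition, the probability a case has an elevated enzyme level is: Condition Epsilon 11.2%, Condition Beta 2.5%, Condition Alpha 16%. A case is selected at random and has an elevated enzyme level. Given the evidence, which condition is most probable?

Condition Epsilon

By Bayes' rule, posterior ∝ prior × likelihood:
  Condition Epsilon: 0.49 × 0.112 = 0.05488
  Condition Beta: 0.26 × 0.025 = 0.0065
  Condition Alpha: 0.25 × 0.16 = 0.04
Normalizing constant = 0.10138.
Largest term belongs to Condition Epsilon, so Condition Epsilon is most probable.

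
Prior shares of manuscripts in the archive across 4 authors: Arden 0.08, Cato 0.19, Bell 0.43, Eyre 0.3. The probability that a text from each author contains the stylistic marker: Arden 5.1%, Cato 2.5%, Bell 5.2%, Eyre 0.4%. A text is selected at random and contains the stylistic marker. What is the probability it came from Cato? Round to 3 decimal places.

0.147

Compute prior × likelihood for every hypothesis:
  Arden: 0.08 × 0.051 = 0.00408
  Cato: 0.19 × 0.025 = 0.00475
  Bell: 0.43 × 0.052 = 0.02236
  Eyre: 0.3 × 0.004 = 0.0012
Sum = 0.03239.
P(Cato | evidence) = 0.00475 / 0.03239 ≈ 0.147.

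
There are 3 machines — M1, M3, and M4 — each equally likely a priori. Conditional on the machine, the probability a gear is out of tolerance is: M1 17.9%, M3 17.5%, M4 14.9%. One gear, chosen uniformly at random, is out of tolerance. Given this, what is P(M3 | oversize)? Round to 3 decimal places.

Since the prior is uniform, the posterior is proportional to the likelihood:
  M1: 0.179
  M3: 0.175
  M4: 0.149
Normalizing constant = 0.503.
P(M3 | evidence) = 0.175 / 0.503 ≈ 0.348.

0.348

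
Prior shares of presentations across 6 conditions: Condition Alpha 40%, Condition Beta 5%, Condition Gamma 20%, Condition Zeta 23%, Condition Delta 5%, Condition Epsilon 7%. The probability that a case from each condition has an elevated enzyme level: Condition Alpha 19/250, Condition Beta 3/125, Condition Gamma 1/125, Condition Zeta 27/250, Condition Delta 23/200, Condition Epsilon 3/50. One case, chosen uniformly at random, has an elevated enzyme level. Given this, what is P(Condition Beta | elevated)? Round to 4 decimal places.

Unnormalized posteriors (prior × likelihood):
  Condition Alpha: 0.4 × 0.076 = 0.0304
  Condition Beta: 0.05 × 0.024 = 0.0012
  Condition Gamma: 0.2 × 0.008 = 0.0016
  Condition Zeta: 0.23 × 0.108 = 0.02484
  Condition Delta: 0.05 × 0.115 = 0.00575
  Condition Epsilon: 0.07 × 0.06 = 0.0042
Sum = 0.06799.
P(Condition Beta | evidence) = 0.0012 / 0.06799 ≈ 0.0176.

0.0176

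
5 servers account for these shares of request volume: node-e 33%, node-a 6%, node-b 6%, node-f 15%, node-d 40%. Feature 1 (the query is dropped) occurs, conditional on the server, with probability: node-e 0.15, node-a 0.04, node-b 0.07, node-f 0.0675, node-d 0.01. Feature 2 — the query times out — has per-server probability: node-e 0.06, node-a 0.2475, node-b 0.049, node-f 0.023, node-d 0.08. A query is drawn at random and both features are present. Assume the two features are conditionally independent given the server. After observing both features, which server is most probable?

Prior × likelihood for each hypothesis:
  node-e: 0.33 × 0.15 × 0.06 = 0.00297
  node-a: 0.06 × 0.04 × 0.2475 = 0.000594
  node-b: 0.06 × 0.07 × 0.049 = 0.0002058
  node-f: 0.15 × 0.0675 × 0.023 = 0.000232875
  node-d: 0.4 × 0.01 × 0.08 = 0.00032
Total = 0.004322675.
Largest term belongs to node-e, so node-e is most probable.

node-e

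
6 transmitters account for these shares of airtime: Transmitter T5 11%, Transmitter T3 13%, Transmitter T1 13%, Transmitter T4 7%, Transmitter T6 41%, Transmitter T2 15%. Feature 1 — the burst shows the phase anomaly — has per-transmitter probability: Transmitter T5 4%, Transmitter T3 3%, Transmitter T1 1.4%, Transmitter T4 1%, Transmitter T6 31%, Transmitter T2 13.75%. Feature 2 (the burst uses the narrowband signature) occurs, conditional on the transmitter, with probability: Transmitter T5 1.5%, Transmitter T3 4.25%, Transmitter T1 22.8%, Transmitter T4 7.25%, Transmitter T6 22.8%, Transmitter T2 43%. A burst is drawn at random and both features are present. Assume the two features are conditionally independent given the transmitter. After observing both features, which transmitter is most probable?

Transmitter T6

Unnormalized posteriors (prior × likelihood):
  Transmitter T5: 0.11 × 0.04 × 0.015 = 0.000066
  Transmitter T3: 0.13 × 0.03 × 0.0425 = 0.00016575
  Transmitter T1: 0.13 × 0.014 × 0.228 = 0.00041496
  Transmitter T4: 0.07 × 0.01 × 0.0725 = 0.00005075
  Transmitter T6: 0.41 × 0.31 × 0.228 = 0.0289788
  Transmitter T2: 0.15 × 0.1375 × 0.43 = 0.00886875
Normalizing constant = 0.03854501.
Largest term belongs to Transmitter T6, so Transmitter T6 is most probable.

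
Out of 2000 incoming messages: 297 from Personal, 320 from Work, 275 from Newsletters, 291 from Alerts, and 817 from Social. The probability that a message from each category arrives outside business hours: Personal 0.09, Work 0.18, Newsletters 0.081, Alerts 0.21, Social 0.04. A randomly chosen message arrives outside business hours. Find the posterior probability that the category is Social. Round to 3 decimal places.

Compute prior × likelihood for every hypothesis:
  Personal: 0.1485 × 0.09 = 0.013365
  Work: 0.16 × 0.18 = 0.0288
  Newsletters: 0.1375 × 0.081 = 0.0111375
  Alerts: 0.1455 × 0.21 = 0.030555
  Social: 0.4085 × 0.04 = 0.01634
Normalizing constant = 0.1001975.
P(Social | evidence) = 0.01634 / 0.1001975 ≈ 0.163.

0.163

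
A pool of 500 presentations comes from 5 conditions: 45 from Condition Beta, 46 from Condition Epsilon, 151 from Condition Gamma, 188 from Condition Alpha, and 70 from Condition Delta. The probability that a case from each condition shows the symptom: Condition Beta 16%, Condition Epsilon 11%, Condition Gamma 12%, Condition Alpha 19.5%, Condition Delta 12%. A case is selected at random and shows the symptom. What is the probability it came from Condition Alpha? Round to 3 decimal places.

Compute prior × likelihood for every hypothesis:
  Condition Beta: 0.09 × 0.16 = 0.0144
  Condition Epsilon: 0.092 × 0.11 = 0.01012
  Condition Gamma: 0.302 × 0.12 = 0.03624
  Condition Alpha: 0.376 × 0.195 = 0.07332
  Condition Delta: 0.14 × 0.12 = 0.0168
Sum = 0.15088.
P(Condition Alpha | evidence) = 0.07332 / 0.15088 ≈ 0.486.

0.486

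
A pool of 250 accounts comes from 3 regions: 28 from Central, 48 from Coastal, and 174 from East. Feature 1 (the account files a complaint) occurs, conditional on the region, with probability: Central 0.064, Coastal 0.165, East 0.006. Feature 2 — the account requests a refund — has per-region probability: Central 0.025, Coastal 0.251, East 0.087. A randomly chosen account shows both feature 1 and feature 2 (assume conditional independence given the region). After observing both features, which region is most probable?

Coastal

Unnormalized posteriors (prior × likelihood):
  Central: 0.112 × 0.064 × 0.025 = 0.0001792
  Coastal: 0.192 × 0.165 × 0.251 = 0.00795168
  East: 0.696 × 0.006 × 0.087 = 0.000363312
Normalizing constant = 0.008494192.
Largest term belongs to Coastal, so Coastal is most probable.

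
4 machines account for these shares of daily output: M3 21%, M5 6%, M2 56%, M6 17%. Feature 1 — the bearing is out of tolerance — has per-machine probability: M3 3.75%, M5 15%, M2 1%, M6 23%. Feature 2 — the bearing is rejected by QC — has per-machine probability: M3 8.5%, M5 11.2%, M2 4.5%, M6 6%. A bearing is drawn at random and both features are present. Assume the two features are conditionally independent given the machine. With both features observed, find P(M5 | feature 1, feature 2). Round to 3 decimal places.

Compute prior × likelihood for every hypothesis:
  M3: 0.21 × 0.0375 × 0.085 = 0.000669375
  M5: 0.06 × 0.15 × 0.112 = 0.001008
  M2: 0.56 × 0.01 × 0.045 = 0.000252
  M6: 0.17 × 0.23 × 0.06 = 0.002346
Normalizing constant = 0.004275375.
P(M5 | evidence) = 0.001008 / 0.004275375 ≈ 0.236.

0.236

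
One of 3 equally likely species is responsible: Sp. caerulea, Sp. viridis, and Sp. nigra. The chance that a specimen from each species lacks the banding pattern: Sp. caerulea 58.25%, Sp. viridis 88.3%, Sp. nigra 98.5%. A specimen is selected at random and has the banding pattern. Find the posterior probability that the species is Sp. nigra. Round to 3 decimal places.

0.027

Taking complements, P(banded | each) = Sp. caerulea 0.4175, Sp. viridis 0.117, Sp. nigra 0.015.
With a uniform prior (1/3 each), posterior ∝ likelihood:
  Sp. caerulea: 0.4175
  Sp. viridis: 0.117
  Sp. nigra: 0.015
Sum = 0.5495.
P(Sp. nigra | evidence) = 0.015 / 0.5495 ≈ 0.027.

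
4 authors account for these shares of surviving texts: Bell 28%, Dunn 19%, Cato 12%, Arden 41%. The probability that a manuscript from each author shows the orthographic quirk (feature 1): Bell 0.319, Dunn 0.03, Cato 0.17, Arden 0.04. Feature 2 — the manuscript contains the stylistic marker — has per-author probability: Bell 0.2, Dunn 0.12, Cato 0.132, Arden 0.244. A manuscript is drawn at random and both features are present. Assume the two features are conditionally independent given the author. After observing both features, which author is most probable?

Prior × likelihood for each hypothesis:
  Bell: 0.28 × 0.319 × 0.2 = 0.017864
  Dunn: 0.19 × 0.03 × 0.12 = 0.000684
  Cato: 0.12 × 0.17 × 0.132 = 0.0026928
  Arden: 0.41 × 0.04 × 0.244 = 0.0040016
Normalizing constant = 0.0252424.
Largest term belongs to Bell, so Bell is most probable.

Bell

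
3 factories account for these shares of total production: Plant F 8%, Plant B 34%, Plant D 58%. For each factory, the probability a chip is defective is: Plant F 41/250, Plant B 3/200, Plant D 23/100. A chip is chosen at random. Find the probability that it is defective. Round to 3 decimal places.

0.152

Unnormalized posteriors (prior × likelihood):
  Plant F: 0.08 × 0.164 = 0.01312
  Plant B: 0.34 × 0.015 = 0.0051
  Plant D: 0.58 × 0.23 = 0.1334
P(defective) = 0.01312 + 0.0051 + 0.1334 = 0.15162 → 0.152.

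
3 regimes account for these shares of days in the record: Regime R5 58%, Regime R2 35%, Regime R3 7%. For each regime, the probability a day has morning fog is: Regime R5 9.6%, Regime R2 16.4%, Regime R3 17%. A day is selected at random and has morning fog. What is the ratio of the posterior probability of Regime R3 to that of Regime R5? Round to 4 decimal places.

Compute prior × likelihood for every hypothesis:
  Regime R5: 0.58 × 0.096 = 0.05568
  Regime R2: 0.35 × 0.164 = 0.0574
  Regime R3: 0.07 × 0.17 = 0.0119
Normalizing constant = 0.12498.
The ratio is 0.0119 / 0.05568 (the normalizer cancels) = 0.2137.

0.2137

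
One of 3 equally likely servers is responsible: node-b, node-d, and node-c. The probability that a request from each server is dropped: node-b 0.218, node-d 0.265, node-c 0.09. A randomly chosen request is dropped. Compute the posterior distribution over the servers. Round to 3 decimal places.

node-b 0.380, node-d 0.462, node-c 0.157

Since the prior is uniform, the posterior is proportional to the likelihood:
  node-b: 0.218
  node-d: 0.265
  node-c: 0.09
Sum = 0.573.
P(node-b | dropped) = 0.218/0.573 ≈ 0.380
P(node-d | dropped) = 0.265/0.573 ≈ 0.462
P(node-c | dropped) = 0.09/0.573 ≈ 0.157
(Check: 0.380+0.462+0.157 = 0.999.)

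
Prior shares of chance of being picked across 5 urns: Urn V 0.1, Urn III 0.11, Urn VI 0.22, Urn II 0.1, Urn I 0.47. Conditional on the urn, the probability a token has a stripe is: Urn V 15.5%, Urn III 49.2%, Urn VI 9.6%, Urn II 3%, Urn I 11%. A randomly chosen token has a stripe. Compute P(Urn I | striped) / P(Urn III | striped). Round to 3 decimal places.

0.955

Unnormalized posteriors (prior × likelihood):
  Urn V: 0.1 × 0.155 = 0.0155
  Urn III: 0.11 × 0.492 = 0.05412
  Urn VI: 0.22 × 0.096 = 0.02112
  Urn II: 0.1 × 0.03 = 0.003
  Urn I: 0.47 × 0.11 = 0.0517
Normalizing constant = 0.14544.
The ratio is 0.0517 / 0.05412 (the normalizer cancels) = 0.955.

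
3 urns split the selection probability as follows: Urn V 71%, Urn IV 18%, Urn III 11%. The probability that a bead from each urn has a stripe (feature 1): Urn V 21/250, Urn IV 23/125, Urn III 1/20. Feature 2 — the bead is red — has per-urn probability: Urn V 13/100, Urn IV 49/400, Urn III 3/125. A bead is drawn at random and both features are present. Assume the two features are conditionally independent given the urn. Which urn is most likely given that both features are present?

By Bayes' rule, posterior ∝ prior × likelihood:
  Urn V: 0.71 × 0.084 × 0.13 = 0.0077532
  Urn IV: 0.18 × 0.184 × 0.1225 = 0.0040572
  Urn III: 0.11 × 0.05 × 0.024 = 0.000132
Sum = 0.0119424.
Largest term belongs to Urn V, so Urn V is most probable.

Urn V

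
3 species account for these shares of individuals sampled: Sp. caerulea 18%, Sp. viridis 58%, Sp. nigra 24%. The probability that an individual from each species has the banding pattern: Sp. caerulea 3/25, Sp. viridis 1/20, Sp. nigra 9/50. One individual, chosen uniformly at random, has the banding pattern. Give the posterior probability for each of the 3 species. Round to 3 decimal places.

Unnormalized posteriors (prior × likelihood):
  Sp. caerulea: 0.18 × 0.12 = 0.0216
  Sp. viridis: 0.58 × 0.05 = 0.029
  Sp. nigra: 0.24 × 0.18 = 0.0432
Total = 0.0938.
P(Sp. caerulea | banded) = 0.0216/0.0938 ≈ 0.230
P(Sp. viridis | banded) = 0.029/0.0938 ≈ 0.309
P(Sp. nigra | banded) = 0.0432/0.0938 ≈ 0.461

Sp. caerulea 0.230, Sp. viridis 0.309, Sp. nigra 0.461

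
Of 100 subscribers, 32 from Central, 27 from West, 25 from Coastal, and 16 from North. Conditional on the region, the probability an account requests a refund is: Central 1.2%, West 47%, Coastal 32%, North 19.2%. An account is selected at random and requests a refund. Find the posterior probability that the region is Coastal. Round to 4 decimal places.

0.3313

Compute prior × likelihood for every hypothesis:
  Central: 0.32 × 0.012 = 0.00384
  West: 0.27 × 0.47 = 0.1269
  Coastal: 0.25 × 0.32 = 0.08
  North: 0.16 × 0.192 = 0.03072
Sum = 0.24146.
P(Coastal | evidence) = 0.08 / 0.24146 ≈ 0.3313.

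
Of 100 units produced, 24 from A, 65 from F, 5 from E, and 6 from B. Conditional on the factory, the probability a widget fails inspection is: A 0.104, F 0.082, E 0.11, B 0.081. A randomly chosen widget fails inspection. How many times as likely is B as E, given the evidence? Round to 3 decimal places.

Unnormalized posteriors (prior × likelihood):
  A: 0.24 × 0.104 = 0.02496
  F: 0.65 × 0.082 = 0.0533
  E: 0.05 × 0.11 = 0.0055
  B: 0.06 × 0.081 = 0.00486
Sum = 0.08862.
The ratio is 0.00486 / 0.0055 (the normalizer cancels) = 0.884.

0.884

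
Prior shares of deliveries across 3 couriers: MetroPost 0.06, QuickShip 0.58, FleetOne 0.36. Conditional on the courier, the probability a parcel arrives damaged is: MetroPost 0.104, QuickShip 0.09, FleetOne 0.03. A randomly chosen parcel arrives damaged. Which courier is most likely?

QuickShip

By Bayes' rule, posterior ∝ prior × likelihood:
  MetroPost: 0.06 × 0.104 = 0.00624
  QuickShip: 0.58 × 0.09 = 0.0522
  FleetOne: 0.36 × 0.03 = 0.0108
Normalizing constant = 0.06924.
Largest term belongs to QuickShip, so QuickShip is most probable.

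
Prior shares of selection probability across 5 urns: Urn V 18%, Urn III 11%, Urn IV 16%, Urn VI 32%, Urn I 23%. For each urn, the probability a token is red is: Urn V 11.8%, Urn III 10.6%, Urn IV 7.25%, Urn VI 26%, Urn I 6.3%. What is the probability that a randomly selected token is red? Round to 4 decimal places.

0.1422

Prior × likelihood for each hypothesis:
  Urn V: 0.18 × 0.118 = 0.02124
  Urn III: 0.11 × 0.106 = 0.01166
  Urn IV: 0.16 × 0.0725 = 0.0116
  Urn VI: 0.32 × 0.26 = 0.0832
  Urn I: 0.23 × 0.063 = 0.01449
P(red) = 0.02124 + 0.01166 + 0.0116 + 0.0832 + 0.01449 = 0.14219 → 0.1422.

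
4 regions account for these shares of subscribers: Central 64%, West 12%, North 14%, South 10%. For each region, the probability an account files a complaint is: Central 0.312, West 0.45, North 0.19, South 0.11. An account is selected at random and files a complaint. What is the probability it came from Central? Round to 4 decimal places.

0.6855

Unnormalized posteriors (prior × likelihood):
  Central: 0.64 × 0.312 = 0.19968
  West: 0.12 × 0.45 = 0.054
  North: 0.14 × 0.19 = 0.0266
  South: 0.1 × 0.11 = 0.011
Sum = 0.29128.
P(Central | evidence) = 0.19968 / 0.29128 ≈ 0.6855.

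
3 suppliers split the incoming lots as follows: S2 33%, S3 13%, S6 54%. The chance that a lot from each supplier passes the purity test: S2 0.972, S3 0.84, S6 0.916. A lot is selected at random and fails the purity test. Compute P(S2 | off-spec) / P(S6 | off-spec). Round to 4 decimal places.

Taking complements, P(off-spec | each) = S2 0.028, S3 0.16, S6 0.084.
Compute prior × likelihood for every hypothesis:
  S2: 0.33 × 0.028 = 0.00924
  S3: 0.13 × 0.16 = 0.0208
  S6: 0.54 × 0.084 = 0.04536
Sum = 0.0754.
The ratio is 0.00924 / 0.04536 (the normalizer cancels) = 0.2037.

0.2037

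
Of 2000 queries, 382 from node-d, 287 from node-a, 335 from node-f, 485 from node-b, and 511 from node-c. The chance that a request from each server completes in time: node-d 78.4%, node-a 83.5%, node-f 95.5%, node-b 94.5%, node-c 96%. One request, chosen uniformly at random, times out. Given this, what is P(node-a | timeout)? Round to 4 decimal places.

Taking complements, P(timeout | each) = node-d 0.216, node-a 0.165, node-f 0.045, node-b 0.055, node-c 0.04.
By Bayes' rule, posterior ∝ prior × likelihood:
  node-d: 0.191 × 0.216 = 0.041256
  node-a: 0.1435 × 0.165 = 0.0236775
  node-f: 0.1675 × 0.045 = 0.0075375
  node-b: 0.2425 × 0.055 = 0.0133375
  node-c: 0.2555 × 0.04 = 0.01022
Sum = 0.0960285.
P(node-a | evidence) = 0.0236775 / 0.0960285 ≈ 0.2466.

0.2466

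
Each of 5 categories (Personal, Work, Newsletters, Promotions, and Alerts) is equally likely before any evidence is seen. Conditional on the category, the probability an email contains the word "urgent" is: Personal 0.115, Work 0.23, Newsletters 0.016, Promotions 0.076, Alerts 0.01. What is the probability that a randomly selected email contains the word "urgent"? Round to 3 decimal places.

0.089

With a uniform prior (1/5 each), posterior ∝ likelihood:
  Personal: 0.115
  Work: 0.23
  Newsletters: 0.016
  Promotions: 0.076
  Alerts: 0.01
P(urgent-flag) = (1/5) × (0.115 + 0.23 + 0.016 + 0.076 + 0.01) = 0.447/5 ≈ 0.089.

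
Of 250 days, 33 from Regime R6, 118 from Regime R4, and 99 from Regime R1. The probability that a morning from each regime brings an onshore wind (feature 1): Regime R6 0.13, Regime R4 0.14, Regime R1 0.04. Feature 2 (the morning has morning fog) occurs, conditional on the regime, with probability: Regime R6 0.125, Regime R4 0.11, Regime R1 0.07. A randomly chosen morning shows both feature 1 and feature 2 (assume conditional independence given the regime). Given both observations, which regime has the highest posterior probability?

Compute prior × likelihood for every hypothesis:
  Regime R6: 0.132 × 0.13 × 0.125 = 0.002145
  Regime R4: 0.472 × 0.14 × 0.11 = 0.0072688
  Regime R1: 0.396 × 0.04 × 0.07 = 0.0011088
Sum = 0.0105226.
Largest term belongs to Regime R4, so Regime R4 is most probable.

Regime R4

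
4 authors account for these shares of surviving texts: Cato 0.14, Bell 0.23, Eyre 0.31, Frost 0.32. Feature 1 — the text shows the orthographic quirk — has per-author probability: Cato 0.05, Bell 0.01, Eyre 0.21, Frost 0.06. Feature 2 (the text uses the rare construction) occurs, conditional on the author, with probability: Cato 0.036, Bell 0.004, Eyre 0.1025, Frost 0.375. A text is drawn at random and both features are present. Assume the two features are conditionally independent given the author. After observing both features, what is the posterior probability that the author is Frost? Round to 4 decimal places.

0.5094

Compute prior × likelihood for every hypothesis:
  Cato: 0.14 × 0.05 × 0.036 = 0.000252
  Bell: 0.23 × 0.01 × 0.004 = 0.0000092
  Eyre: 0.31 × 0.21 × 0.1025 = 0.00667275
  Frost: 0.32 × 0.06 × 0.375 = 0.0072
Sum = 0.01413395.
P(Frost | evidence) = 0.0072 / 0.01413395 ≈ 0.5094.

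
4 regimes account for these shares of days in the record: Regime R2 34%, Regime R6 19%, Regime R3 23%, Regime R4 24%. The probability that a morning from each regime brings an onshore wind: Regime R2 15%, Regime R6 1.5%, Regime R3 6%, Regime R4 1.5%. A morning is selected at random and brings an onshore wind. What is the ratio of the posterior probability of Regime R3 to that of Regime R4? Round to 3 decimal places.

By Bayes' rule, posterior ∝ prior × likelihood:
  Regime R2: 0.34 × 0.15 = 0.051
  Regime R6: 0.19 × 0.015 = 0.00285
  Regime R3: 0.23 × 0.06 = 0.0138
  Regime R4: 0.24 × 0.015 = 0.0036
Sum = 0.07125.
The ratio is 0.0138 / 0.0036 (the normalizer cancels) = 3.833.

3.833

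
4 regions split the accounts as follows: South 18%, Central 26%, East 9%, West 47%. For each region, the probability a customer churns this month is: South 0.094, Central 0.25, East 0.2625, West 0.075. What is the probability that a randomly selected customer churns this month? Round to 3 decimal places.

Unnormalized posteriors (prior × likelihood):
  South: 0.18 × 0.094 = 0.01692
  Central: 0.26 × 0.25 = 0.065
  East: 0.09 × 0.2625 = 0.023625
  West: 0.47 × 0.075 = 0.03525
P(churn) = 0.01692 + 0.065 + 0.023625 + 0.03525 = 0.140795 → 0.141.

0.141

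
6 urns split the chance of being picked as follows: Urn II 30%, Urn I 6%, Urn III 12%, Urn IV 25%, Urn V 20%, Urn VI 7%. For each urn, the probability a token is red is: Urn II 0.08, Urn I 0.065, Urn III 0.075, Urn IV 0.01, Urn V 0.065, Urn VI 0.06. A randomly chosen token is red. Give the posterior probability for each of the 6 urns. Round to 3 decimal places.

Compute prior × likelihood for every hypothesis:
  Urn II: 0.3 × 0.08 = 0.024
  Urn I: 0.06 × 0.065 = 0.0039
  Urn III: 0.12 × 0.075 = 0.009
  Urn IV: 0.25 × 0.01 = 0.0025
  Urn V: 0.2 × 0.065 = 0.013
  Urn VI: 0.07 × 0.06 = 0.0042
Normalizing constant = 0.0566.
P(Urn II | red) = 0.024/0.0566 ≈ 0.424
P(Urn I | red) = 0.0039/0.0566 ≈ 0.069
P(Urn III | red) = 0.009/0.0566 ≈ 0.159
P(Urn IV | red) = 0.0025/0.0566 ≈ 0.044
P(Urn V | red) = 0.013/0.0566 ≈ 0.230
P(Urn VI | red) = 0.0042/0.0566 ≈ 0.074
(Check: 0.424+0.069+0.159+0.044+0.230+0.074 = 1.000.)

Urn II 0.424, Urn I 0.069, Urn III 0.159, Urn IV 0.044, Urn V 0.230, Urn VI 0.074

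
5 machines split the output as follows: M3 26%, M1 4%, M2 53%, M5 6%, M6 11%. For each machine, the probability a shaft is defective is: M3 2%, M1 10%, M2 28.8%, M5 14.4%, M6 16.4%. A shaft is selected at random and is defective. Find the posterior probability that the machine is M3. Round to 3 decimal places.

0.028

Compute prior × likelihood for every hypothesis:
  M3: 0.26 × 0.02 = 0.0052
  M1: 0.04 × 0.1 = 0.004
  M2: 0.53 × 0.288 = 0.15264
  M5: 0.06 × 0.144 = 0.00864
  M6: 0.11 × 0.164 = 0.01804
Total = 0.18852.
P(M3 | evidence) = 0.0052 / 0.18852 ≈ 0.028.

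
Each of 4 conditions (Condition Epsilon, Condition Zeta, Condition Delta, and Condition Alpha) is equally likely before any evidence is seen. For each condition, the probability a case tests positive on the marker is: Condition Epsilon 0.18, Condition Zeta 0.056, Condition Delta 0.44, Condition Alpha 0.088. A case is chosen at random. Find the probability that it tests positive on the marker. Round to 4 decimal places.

0.1910

With a uniform prior (1/4 each), posterior ∝ likelihood:
  Condition Epsilon: 0.18
  Condition Zeta: 0.056
  Condition Delta: 0.44
  Condition Alpha: 0.088
P(marker-positive) = (1/4) × (0.18 + 0.056 + 0.44 + 0.088) = 0.764/4 ≈ 0.1910.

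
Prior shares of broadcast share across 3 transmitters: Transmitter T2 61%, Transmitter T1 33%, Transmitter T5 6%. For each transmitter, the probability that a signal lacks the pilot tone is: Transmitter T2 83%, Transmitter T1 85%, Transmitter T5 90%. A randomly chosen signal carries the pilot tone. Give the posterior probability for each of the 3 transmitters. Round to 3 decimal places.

Transmitter T2 0.651, Transmitter T1 0.311, Transmitter T5 0.038

Taking complements, P(pilot | each) = Transmitter T2 0.17, Transmitter T1 0.15, Transmitter T5 0.1.
By Bayes' rule, posterior ∝ prior × likelihood:
  Transmitter T2: 0.61 × 0.17 = 0.1037
  Transmitter T1: 0.33 × 0.15 = 0.0495
  Transmitter T5: 0.06 × 0.1 = 0.006
Normalizing constant = 0.1592.
P(Transmitter T2 | pilot) = 0.1037/0.1592 ≈ 0.651
P(Transmitter T1 | pilot) = 0.0495/0.1592 ≈ 0.311
P(Transmitter T5 | pilot) = 0.006/0.1592 ≈ 0.038
(Check: 0.651+0.311+0.038 = 1.000.)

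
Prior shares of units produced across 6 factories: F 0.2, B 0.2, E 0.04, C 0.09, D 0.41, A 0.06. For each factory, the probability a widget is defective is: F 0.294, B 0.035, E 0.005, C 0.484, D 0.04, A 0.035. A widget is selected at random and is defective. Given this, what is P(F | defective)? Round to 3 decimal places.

Unnormalized posteriors (prior × likelihood):
  F: 0.2 × 0.294 = 0.0588
  B: 0.2 × 0.035 = 0.007
  E: 0.04 × 0.005 = 0.0002
  C: 0.09 × 0.484 = 0.04356
  D: 0.41 × 0.04 = 0.0164
  A: 0.06 × 0.035 = 0.0021
Sum = 0.12806.
P(F | evidence) = 0.0588 / 0.12806 ≈ 0.459.

0.459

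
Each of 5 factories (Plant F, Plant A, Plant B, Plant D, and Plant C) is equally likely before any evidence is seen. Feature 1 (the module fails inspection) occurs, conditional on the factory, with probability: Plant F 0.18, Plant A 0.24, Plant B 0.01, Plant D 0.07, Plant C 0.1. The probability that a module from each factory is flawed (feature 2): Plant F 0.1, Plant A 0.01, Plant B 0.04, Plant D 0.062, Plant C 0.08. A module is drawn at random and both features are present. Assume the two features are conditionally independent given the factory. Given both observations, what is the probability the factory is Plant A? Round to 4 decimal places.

With a uniform prior (1/5 each), posterior ∝ likelihood:
  Plant F: 0.18 × 0.1 = 0.018
  Plant A: 0.24 × 0.01 = 0.0024
  Plant B: 0.01 × 0.04 = 0.0004
  Plant D: 0.07 × 0.062 = 0.00434
  Plant C: 0.1 × 0.08 = 0.008
Normalizing constant = 0.03314.
P(Plant A | evidence) = 0.0024 / 0.03314 ≈ 0.0724.

0.0724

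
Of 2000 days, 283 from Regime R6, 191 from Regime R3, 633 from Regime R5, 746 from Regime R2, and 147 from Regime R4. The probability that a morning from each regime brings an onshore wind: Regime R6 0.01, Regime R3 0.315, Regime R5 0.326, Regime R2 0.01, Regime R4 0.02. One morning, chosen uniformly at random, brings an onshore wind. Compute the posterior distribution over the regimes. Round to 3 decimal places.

Regime R6 0.010, Regime R3 0.215, Regime R5 0.738, Regime R2 0.027, Regime R4 0.011

Compute prior × likelihood for every hypothesis:
  Regime R6: 0.1415 × 0.01 = 0.001415
  Regime R3: 0.0955 × 0.315 = 0.0300825
  Regime R5: 0.3165 × 0.326 = 0.103179
  Regime R2: 0.373 × 0.01 = 0.00373
  Regime R4: 0.0735 × 0.02 = 0.00147
Normalizing constant = 0.1398765.
P(Regime R6 | onshore) = 0.001415/0.1398765 ≈ 0.010
P(Regime R3 | onshore) = 0.0300825/0.1398765 ≈ 0.215
P(Regime R5 | onshore) = 0.103179/0.1398765 ≈ 0.738
P(Regime R2 | onshore) = 0.00373/0.1398765 ≈ 0.027
P(Regime R4 | onshore) = 0.00147/0.1398765 ≈ 0.011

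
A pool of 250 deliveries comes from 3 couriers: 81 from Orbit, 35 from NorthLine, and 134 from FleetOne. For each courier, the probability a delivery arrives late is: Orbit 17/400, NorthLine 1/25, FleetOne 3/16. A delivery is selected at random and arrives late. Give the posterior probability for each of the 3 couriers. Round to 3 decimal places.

Unnormalized posteriors (prior × likelihood):
  Orbit: 0.324 × 0.0425 = 0.01377
  NorthLine: 0.14 × 0.04 = 0.0056
  FleetOne: 0.536 × 0.1875 = 0.1005
Sum = 0.11987.
P(Orbit | late) = 0.01377/0.11987 ≈ 0.115
P(NorthLine | late) = 0.0056/0.11987 ≈ 0.047
P(FleetOne | late) = 0.1005/0.11987 ≈ 0.838
(Check: 0.115+0.047+0.838 = 1.000.)

Orbit 0.115, NorthLine 0.047, FleetOne 0.838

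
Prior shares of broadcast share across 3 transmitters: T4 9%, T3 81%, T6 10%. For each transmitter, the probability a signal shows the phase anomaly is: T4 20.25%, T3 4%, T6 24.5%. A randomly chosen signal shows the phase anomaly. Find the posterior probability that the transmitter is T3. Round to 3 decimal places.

By Bayes' rule, posterior ∝ prior × likelihood:
  T4: 0.09 × 0.2025 = 0.018225
  T3: 0.81 × 0.04 = 0.0324
  T6: 0.1 × 0.245 = 0.0245
Sum = 0.075125.
P(T3 | evidence) = 0.0324 / 0.075125 ≈ 0.431.

0.431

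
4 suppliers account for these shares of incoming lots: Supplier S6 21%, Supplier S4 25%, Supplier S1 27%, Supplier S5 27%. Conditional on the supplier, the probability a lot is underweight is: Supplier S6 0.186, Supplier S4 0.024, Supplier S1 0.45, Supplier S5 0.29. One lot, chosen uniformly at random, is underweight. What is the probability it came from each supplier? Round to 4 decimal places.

Supplier S6 0.1595, Supplier S4 0.0245, Supplier S1 0.4962, Supplier S5 0.3198

Compute prior × likelihood for every hypothesis:
  Supplier S6: 0.21 × 0.186 = 0.03906
  Supplier S4: 0.25 × 0.024 = 0.006
  Supplier S1: 0.27 × 0.45 = 0.1215
  Supplier S5: 0.27 × 0.29 = 0.0783
Normalizing constant = 0.24486.
P(Supplier S6 | underweight) = 0.03906/0.24486 ≈ 0.1595
P(Supplier S4 | underweight) = 0.006/0.24486 ≈ 0.0245
P(Supplier S1 | underweight) = 0.1215/0.24486 ≈ 0.4962
P(Supplier S5 | underweight) = 0.0783/0.24486 ≈ 0.3198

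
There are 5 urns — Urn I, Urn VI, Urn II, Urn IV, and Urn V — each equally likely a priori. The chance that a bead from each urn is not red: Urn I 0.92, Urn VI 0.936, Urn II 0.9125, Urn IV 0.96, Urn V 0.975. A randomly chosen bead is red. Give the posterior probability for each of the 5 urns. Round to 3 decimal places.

Urn I 0.270, Urn VI 0.216, Urn II 0.295, Urn IV 0.135, Urn V 0.084

Taking complements, P(red | each) = Urn I 0.08, Urn VI 0.064, Urn II 0.0875, Urn IV 0.04, Urn V 0.025.
Since the prior is uniform, the posterior is proportional to the likelihood:
  Urn I: 0.08
  Urn VI: 0.064
  Urn II: 0.0875
  Urn IV: 0.04
  Urn V: 0.025
Sum = 0.2965.
P(Urn I | red) = 0.08/0.2965 ≈ 0.270
P(Urn VI | red) = 0.064/0.2965 ≈ 0.216
P(Urn II | red) = 0.0875/0.2965 ≈ 0.295
P(Urn IV | red) = 0.04/0.2965 ≈ 0.135
P(Urn V | red) = 0.025/0.2965 ≈ 0.084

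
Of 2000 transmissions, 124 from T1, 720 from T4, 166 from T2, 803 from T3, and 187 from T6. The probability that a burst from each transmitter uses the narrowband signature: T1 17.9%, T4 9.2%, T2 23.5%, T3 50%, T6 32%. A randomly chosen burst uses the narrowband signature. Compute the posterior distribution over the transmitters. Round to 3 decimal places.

Unnormalized posteriors (prior × likelihood):
  T1: 0.062 × 0.179 = 0.011098
  T4: 0.36 × 0.092 = 0.03312
  T2: 0.083 × 0.235 = 0.019505
  T3: 0.4015 × 0.5 = 0.20075
  T6: 0.0935 × 0.32 = 0.02992
Total = 0.294393.
P(T1 | narrowband) = 0.011098/0.294393 ≈ 0.038
P(T4 | narrowband) = 0.03312/0.294393 ≈ 0.113
P(T2 | narrowband) = 0.019505/0.294393 ≈ 0.066
P(T3 | narrowband) = 0.20075/0.294393 ≈ 0.682
P(T6 | narrowband) = 0.02992/0.294393 ≈ 0.102
(Check: 0.038+0.113+0.066+0.682+0.102 = 1.001.)

T1 0.038, T4 0.113, T2 0.066, T3 0.682, T6 0.102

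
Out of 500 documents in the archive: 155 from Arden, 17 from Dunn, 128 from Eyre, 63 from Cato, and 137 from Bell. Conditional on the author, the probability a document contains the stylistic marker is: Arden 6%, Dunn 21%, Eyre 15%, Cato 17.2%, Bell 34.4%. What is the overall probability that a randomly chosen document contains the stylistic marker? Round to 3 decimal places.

0.180

Prior × likelihood for each hypothesis:
  Arden: 0.31 × 0.06 = 0.0186
  Dunn: 0.034 × 0.21 = 0.00714
  Eyre: 0.256 × 0.15 = 0.0384
  Cato: 0.126 × 0.172 = 0.021672
  Bell: 0.274 × 0.344 = 0.094256
P(marker) = 0.0186 + 0.00714 + 0.0384 + 0.021672 + 0.094256 = 0.180068 → 0.180.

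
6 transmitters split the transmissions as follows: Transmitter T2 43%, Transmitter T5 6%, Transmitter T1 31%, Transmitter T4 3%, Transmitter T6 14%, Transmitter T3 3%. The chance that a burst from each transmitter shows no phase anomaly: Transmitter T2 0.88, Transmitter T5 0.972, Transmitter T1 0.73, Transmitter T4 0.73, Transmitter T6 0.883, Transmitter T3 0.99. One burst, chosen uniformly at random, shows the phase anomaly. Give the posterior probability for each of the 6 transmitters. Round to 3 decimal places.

Transmitter T2 0.319, Transmitter T5 0.010, Transmitter T1 0.517, Transmitter T4 0.050, Transmitter T6 0.101, Transmitter T3 0.002

Taking complements, P(anomaly | each) = Transmitter T2 0.12, Transmitter T5 0.028, Transmitter T1 0.27, Transmitter T4 0.27, Transmitter T6 0.117, Transmitter T3 0.01.
Unnormalized posteriors (prior × likelihood):
  Transmitter T2: 0.43 × 0.12 = 0.0516
  Transmitter T5: 0.06 × 0.028 = 0.00168
  Transmitter T1: 0.31 × 0.27 = 0.0837
  Transmitter T4: 0.03 × 0.27 = 0.0081
  Transmitter T6: 0.14 × 0.117 = 0.01638
  Transmitter T3: 0.03 × 0.01 = 0.0003
Normalizing constant = 0.16176.
P(Transmitter T2 | anomaly) = 0.0516/0.16176 ≈ 0.319
P(Transmitter T5 | anomaly) = 0.00168/0.16176 ≈ 0.010
P(Transmitter T1 | anomaly) = 0.0837/0.16176 ≈ 0.517
P(Transmitter T4 | anomaly) = 0.0081/0.16176 ≈ 0.050
P(Transmitter T6 | anomaly) = 0.01638/0.16176 ≈ 0.101
P(Transmitter T3 | anomaly) = 0.0003/0.16176 ≈ 0.002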